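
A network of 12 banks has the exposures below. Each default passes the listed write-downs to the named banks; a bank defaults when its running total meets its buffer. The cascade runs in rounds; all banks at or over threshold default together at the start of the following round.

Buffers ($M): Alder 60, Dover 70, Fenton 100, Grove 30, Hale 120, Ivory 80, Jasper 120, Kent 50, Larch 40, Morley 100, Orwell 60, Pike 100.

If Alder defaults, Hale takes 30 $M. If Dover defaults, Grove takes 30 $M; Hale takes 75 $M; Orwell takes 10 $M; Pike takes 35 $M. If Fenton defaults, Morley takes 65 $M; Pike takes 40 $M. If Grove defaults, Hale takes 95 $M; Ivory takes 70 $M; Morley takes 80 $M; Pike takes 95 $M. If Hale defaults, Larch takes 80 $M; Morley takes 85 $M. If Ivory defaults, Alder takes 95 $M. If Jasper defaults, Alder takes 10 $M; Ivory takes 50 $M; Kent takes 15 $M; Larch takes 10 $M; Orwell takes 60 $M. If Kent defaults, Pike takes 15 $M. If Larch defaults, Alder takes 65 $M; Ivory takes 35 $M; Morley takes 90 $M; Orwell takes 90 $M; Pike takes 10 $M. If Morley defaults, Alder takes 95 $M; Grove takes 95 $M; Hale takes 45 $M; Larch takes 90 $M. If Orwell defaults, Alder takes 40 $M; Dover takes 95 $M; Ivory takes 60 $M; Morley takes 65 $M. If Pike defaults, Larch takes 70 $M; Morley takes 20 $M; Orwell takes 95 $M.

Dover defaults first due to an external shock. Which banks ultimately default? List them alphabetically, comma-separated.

Alder, Dover, Grove, Hale, Ivory, Larch, Morley, Orwell, Pike

Round 1 — Dover defaults (initial).
  Grove: +30 → 30 ≥ 30
  Hale: +75 → 75 < 120
  Orwell: +10 → 10 < 60
  Pike: +35 → 35 < 100
Round 2 — Grove defaults.
  Hale: +95 → 170 ≥ 120
  Ivory: +70 → 70 < 80
  Morley: +80 → 80 < 100
  Pike: +95 → 130 ≥ 100
Round 3 — Hale, Pike default.
  Larch: +80+70 → 150 ≥ 40
  Morley: +85+20 → 185 ≥ 100
  Orwell: +95 → 105 ≥ 60
Round 4 — Larch, Morley, Orwell default.
  Alder: +65+95+40 → 200 ≥ 60
  Ivory: +35+60 → 165 ≥ 80
Round 5 — Alder, Ivory default.
No further defaults.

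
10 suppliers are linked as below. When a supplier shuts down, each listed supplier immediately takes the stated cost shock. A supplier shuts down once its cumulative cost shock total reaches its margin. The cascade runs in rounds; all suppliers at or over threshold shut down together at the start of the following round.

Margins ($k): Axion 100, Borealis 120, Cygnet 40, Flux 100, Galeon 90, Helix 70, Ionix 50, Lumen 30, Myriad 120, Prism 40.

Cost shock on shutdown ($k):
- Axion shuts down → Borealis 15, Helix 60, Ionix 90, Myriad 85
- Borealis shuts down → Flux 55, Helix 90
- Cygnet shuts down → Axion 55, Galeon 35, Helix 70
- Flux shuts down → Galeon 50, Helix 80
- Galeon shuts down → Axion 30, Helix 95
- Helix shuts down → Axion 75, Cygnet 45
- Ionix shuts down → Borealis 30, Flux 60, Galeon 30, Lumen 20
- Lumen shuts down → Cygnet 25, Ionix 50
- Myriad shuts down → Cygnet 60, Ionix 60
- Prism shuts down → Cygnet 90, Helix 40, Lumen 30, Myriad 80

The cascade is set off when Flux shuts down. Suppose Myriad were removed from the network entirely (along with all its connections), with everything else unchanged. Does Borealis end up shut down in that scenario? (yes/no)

With Myriad removed:
Round 1 — Flux shuts down (initial).
  Galeon: +50 → 50 < 90
  Helix: +80 → 80 ≥ 70
Round 2 — Helix shuts down.
  Axion: +75 → 75 < 100
  Cygnet: +45 → 45 ≥ 40
Round 3 — Cygnet shuts down.
  Axion: +55 → 130 ≥ 100
  Galeon: +35 → 85 < 90
Round 4 — Axion shuts down.
  Borealis: +15 → 15 < 120
  Ionix: +90 → 90 ≥ 50
Round 5 — Ionix shuts down.
  Borealis: +30 → 45 < 120
  Galeon: +30 → 115 ≥ 90
  Lumen: +20 → 20 < 30
Round 6 — Galeon shuts down.
No further shutdowns.

no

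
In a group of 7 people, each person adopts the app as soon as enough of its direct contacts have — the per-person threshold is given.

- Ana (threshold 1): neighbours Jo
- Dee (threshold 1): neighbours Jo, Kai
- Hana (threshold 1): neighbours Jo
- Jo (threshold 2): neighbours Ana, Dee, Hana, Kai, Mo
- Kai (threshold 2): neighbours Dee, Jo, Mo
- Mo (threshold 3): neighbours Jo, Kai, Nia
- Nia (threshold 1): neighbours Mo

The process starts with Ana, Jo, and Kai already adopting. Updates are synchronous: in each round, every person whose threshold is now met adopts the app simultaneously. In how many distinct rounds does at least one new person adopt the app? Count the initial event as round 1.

2

Round 1 — Ana, Jo, Kai adopt the app (initial).
Round 2 — checking thresholds:
  Dee: 2 of 2 neighbours ≥ 1, adopts the app.
  Hana: 1 of 1 neighbours ≥ 1, adopts the app.
  Mo: 2 of 3 neighbours < 3, not yet.
Round 3 — no new adoptions; cascade stops.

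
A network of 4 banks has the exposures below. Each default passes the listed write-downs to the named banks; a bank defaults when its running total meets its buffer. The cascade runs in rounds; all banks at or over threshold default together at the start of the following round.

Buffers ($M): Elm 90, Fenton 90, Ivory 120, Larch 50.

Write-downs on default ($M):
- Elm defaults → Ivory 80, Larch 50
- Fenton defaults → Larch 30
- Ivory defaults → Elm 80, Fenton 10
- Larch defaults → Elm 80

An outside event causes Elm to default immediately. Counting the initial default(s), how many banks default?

Round 1 — Elm defaults (initial).
  Ivory: +80 → 80 < 120
  Larch: +50 → 50 ≥ 50
Round 2 — Larch defaults.
No further defaults.

2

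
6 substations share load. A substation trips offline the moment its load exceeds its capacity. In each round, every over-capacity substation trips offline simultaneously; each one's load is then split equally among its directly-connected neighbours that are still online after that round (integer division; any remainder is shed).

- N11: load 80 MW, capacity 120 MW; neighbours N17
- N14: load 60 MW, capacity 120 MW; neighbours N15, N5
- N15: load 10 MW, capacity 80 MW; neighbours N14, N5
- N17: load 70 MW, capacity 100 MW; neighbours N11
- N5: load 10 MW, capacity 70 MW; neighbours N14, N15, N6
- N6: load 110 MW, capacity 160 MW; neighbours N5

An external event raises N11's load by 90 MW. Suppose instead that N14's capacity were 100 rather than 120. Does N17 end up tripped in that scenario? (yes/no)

With N14's capacity at 100:
Round 1 — N11 at 170 > 120. N11 trips offline.
  N11 sheds 170 MW to N17: 170 each.
    N17: 70+170 = 240 > 100
Round 2 — N17 trips offline.
  N17 sheds 240 MW: no online neighbours, lost.
No further trips.

yes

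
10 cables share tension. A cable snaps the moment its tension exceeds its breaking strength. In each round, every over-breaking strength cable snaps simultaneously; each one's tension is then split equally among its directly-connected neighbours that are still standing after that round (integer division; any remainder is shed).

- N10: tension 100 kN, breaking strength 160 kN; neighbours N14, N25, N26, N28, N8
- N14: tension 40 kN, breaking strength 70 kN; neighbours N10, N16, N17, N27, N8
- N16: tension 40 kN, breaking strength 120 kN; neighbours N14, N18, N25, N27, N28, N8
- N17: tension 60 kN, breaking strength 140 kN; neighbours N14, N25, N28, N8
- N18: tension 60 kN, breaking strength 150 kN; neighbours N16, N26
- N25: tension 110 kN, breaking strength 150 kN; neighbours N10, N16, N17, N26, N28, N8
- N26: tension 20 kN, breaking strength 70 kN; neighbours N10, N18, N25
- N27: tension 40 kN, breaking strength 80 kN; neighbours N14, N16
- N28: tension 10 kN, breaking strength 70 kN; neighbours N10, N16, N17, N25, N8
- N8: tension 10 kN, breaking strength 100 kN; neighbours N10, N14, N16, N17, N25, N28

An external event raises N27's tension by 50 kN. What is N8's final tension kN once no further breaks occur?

Round 1 — N27 at 90 > 80. N27 snaps.
  N27 sheds 90 kN to N14, N16: 45 each.
    N14: 40+45 = 85 > 70
    N16: 40+45 = 85 ≤ 120
Round 2 — N14 snaps.
  N14 sheds 85 kN to N10, N16, N17, N8: 21 each (1 lost).
    N10: 100+21 = 121 ≤ 160
    N16: 85+21 = 106 ≤ 120
    N17: 60+21 = 81 ≤ 140
    N8: 10+21 = 31 ≤ 100
No further breaks.

31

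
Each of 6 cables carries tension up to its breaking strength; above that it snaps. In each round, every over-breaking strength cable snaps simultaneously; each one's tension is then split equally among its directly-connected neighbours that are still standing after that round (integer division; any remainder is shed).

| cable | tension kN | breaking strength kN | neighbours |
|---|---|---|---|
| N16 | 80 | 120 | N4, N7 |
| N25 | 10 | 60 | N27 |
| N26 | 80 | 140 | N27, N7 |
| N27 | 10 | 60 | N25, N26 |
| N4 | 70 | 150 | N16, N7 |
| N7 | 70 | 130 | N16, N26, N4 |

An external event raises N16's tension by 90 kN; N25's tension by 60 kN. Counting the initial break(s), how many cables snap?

6

Round 1 — N16 at 170 > 120; N25 at 70 > 60. N16, N25 snap.
  N16 sheds 170 kN to N4, N7: 85 each.
    N4: 70+85 = 155 > 150
    N7: 70+85 = 155 > 130
  N25 sheds 70 kN to N27: 70 each.
    N27: 10+70 = 80 > 60
Round 2 — N27, N4, N7 snap.
  N27 sheds 80 kN to N26: 80 each.
    N26: 80+80 = 160 > 140
  N4 sheds 155 kN: no online neighbours, lost.
  N7 sheds 155 kN to N26: 155 each.
    N26: 160+155 = 315 > 140
Round 3 — N26 snaps.
  N26 sheds 315 kN: no online neighbours, lost.
No further breaks.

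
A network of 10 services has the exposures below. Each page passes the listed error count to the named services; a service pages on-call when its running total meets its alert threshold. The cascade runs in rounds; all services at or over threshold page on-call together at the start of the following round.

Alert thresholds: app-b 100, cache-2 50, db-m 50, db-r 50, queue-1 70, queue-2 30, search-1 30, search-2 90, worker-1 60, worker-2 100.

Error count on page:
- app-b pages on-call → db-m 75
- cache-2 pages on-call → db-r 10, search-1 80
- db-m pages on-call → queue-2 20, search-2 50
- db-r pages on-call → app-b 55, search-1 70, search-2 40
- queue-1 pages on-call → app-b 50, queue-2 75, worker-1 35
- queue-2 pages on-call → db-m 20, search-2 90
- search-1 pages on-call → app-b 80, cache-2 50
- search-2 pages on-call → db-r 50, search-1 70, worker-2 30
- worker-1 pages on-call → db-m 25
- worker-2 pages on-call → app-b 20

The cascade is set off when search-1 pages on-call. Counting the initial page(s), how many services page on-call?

2

Round 1 — search-1 pages on-call (initial).
  app-b: +80 → 80 < 100
  cache-2: +50 → 50 ≥ 50
Round 2 — cache-2 pages on-call.
  db-r: +10 → 10 < 50
No further pages.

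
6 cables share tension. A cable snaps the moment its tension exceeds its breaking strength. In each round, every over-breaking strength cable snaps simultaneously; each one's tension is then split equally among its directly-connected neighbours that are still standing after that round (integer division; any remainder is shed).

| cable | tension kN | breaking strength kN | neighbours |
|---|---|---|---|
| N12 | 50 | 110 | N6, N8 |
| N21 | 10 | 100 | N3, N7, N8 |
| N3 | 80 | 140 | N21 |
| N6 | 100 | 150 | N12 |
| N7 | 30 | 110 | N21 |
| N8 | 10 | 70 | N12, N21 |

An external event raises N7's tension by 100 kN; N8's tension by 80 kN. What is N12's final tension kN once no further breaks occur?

95

Round 1 — N7 at 130 > 110; N8 at 90 > 70. N7, N8 snap.
  N7 sheds 130 kN to N21: 130 each.
    N21: 10+130 = 140 > 100
  N8 sheds 90 kN to N12, N21: 45 each.
    N12: 50+45 = 95 ≤ 110
    N21: 140+45 = 185 > 100
Round 2 — N21 snaps.
  N21 sheds 185 kN to N3: 185 each.
    N3: 80+185 = 265 > 140
Round 3 — N3 snaps.
  N3 sheds 265 kN: no online neighbours, lost.
No further breaks.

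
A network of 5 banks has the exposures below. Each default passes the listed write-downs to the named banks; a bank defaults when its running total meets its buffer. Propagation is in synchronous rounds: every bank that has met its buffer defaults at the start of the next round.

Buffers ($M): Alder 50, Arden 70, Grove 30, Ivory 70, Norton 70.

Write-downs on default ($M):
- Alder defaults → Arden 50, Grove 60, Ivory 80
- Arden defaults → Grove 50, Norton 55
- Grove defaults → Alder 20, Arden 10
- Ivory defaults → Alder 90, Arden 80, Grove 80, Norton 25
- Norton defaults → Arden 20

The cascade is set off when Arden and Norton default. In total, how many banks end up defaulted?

Round 1 — Arden, Norton default (initial).
  Grove: +50 → 50 ≥ 30
Round 2 — Grove defaults.
  Alder: +20 → 20 < 50
No further defaults.

3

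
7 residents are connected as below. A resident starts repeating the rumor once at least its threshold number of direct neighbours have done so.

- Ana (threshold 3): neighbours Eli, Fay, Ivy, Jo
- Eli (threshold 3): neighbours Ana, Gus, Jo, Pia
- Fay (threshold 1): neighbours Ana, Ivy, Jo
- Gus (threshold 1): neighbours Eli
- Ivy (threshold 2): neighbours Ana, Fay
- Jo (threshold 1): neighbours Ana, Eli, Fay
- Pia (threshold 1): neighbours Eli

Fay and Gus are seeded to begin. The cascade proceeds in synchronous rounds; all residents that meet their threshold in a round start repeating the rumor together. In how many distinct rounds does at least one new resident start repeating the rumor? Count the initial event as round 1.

Round 1 — Fay, Gus start repeating the rumor (initial).
Round 2 — checking thresholds:
  Ana: 1 of 4 neighbours < 3, holds.
  Eli: 1 of 4 neighbours < 3, holds.
  Ivy: 1 of 2 neighbours < 2, holds.
  Jo: 1 of 3 neighbours ≥ 1, starts repeating the rumor.
Round 3 — no new spreads; cascade stops.

2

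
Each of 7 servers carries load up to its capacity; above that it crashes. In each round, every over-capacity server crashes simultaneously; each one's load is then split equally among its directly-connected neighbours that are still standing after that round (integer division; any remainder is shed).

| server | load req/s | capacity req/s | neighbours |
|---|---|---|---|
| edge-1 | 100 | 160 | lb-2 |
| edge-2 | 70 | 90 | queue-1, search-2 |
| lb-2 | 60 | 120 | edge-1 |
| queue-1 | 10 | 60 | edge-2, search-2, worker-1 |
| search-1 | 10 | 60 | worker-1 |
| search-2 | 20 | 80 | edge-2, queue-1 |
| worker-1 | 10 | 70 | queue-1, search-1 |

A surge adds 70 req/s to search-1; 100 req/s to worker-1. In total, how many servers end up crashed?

5

Round 1 — search-1 at 80 > 60; worker-1 at 110 > 70. search-1, worker-1 crash.
  search-1 sheds 80 req/s: no online neighbours, lost.
  worker-1 sheds 110 req/s to queue-1: 110 each.
    queue-1: 10+110 = 120 > 60
Round 2 — queue-1 crashes.
  queue-1 sheds 120 req/s to edge-2, search-2: 60 each.
    edge-2: 70+60 = 130 > 90
    search-2: 20+60 = 80 ≤ 80
Round 3 — edge-2 crashes.
  edge-2 sheds 130 req/s to search-2: 130 each.
    search-2: 80+130 = 210 > 80
Round 4 — search-2 crashes.
  search-2 sheds 210 req/s: no online neighbours, lost.
No further crashes.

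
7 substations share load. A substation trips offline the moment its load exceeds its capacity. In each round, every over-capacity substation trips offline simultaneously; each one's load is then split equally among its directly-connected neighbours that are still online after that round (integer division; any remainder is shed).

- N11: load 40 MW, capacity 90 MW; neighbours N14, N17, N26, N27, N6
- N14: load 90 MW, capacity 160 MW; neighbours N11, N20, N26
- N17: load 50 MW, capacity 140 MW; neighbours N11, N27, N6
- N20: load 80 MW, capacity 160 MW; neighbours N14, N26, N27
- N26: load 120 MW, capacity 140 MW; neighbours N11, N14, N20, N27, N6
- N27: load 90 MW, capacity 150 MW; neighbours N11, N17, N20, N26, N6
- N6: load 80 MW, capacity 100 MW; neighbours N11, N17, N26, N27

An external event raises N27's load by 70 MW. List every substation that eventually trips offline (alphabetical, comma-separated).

N11, N14, N17, N20, N26, N27, N6

Round 1 — N27 at 160 > 150. N27 trips offline.
  N27 sheds 160 MW to N11, N17, N20, N26, N6: 32 each.
    N11: 40+32 = 72 ≤ 90
    N17: 50+32 = 82 ≤ 140
    N20: 80+32 = 112 ≤ 160
    N26: 120+32 = 152 > 140
    N6: 80+32 = 112 > 100
Round 2 — N26, N6 trip offline.
  N26 sheds 152 MW to N11, N14, N20: 50 each (2 lost).
    N11: 72+50 = 122 > 90
    N14: 90+50 = 140 ≤ 160
    N20: 112+50 = 162 > 160
  N6 sheds 112 MW to N11, N17: 56 each.
    N11: 122+56 = 178 > 90
    N17: 82+56 = 138 ≤ 140
Round 3 — N11, N20 trip offline.
  N11 sheds 178 MW to N14, N17: 89 each.
    N14: 140+89 = 229 > 160
    N17: 138+89 = 227 > 140
  N20 sheds 162 MW to N14: 162 each.
    N14: 229+162 = 391 > 160
Round 4 — N14, N17 trip offline.
  N14 sheds 391 MW: no online neighbours, lost.
  N17 sheds 227 MW: no online neighbours, lost.
No further trips.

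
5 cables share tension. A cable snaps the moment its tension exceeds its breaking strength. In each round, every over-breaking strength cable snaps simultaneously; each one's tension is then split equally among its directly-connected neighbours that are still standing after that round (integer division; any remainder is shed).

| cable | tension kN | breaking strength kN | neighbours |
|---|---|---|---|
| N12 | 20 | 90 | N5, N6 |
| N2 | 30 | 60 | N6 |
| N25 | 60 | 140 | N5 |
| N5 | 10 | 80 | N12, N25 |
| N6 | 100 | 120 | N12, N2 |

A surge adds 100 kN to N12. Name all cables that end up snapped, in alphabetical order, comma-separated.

Round 1 — N12 at 120 > 90. N12 snaps.
  N12 sheds 120 kN to N5, N6: 60 each.
    N5: 10+60 = 70 ≤ 80
    N6: 100+60 = 160 > 120
Round 2 — N6 snaps.
  N6 sheds 160 kN to N2: 160 each.
    N2: 30+160 = 190 > 60
Round 3 — N2 snaps.
  N2 sheds 190 kN: no online neighbours, lost.
No further breaks.

N12, N2, N6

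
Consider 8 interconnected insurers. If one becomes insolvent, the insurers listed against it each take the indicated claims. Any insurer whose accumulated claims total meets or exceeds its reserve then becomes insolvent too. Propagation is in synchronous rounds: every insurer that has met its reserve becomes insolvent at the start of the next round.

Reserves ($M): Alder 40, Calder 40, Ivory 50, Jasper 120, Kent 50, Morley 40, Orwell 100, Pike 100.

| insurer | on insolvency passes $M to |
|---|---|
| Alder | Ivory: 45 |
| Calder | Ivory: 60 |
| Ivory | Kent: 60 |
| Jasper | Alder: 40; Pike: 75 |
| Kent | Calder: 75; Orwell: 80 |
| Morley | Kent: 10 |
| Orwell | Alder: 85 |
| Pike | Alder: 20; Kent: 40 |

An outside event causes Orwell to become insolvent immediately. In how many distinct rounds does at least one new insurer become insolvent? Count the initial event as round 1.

Round 1 — Orwell becomes insolvent (initial).
  Alder: +85 → 85 ≥ 40
Round 2 — Alder becomes insolvent.
  Ivory: +45 → 45 < 50
No further insolvencies.

2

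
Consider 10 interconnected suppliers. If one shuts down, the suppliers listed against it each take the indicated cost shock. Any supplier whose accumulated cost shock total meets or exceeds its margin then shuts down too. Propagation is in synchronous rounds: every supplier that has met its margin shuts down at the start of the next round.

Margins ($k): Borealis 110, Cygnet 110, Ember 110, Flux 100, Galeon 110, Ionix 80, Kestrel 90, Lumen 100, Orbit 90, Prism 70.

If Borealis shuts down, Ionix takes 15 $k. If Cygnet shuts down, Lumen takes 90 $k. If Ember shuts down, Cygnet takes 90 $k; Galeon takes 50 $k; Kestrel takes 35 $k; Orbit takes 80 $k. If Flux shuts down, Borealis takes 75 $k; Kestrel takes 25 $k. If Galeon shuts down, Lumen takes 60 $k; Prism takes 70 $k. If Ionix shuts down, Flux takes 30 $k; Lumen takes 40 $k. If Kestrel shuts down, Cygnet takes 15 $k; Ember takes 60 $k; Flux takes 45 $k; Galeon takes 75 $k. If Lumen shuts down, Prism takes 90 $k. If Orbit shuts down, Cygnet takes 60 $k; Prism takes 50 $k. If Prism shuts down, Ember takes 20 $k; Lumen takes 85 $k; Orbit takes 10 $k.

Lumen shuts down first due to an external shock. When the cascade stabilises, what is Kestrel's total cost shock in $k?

0

Round 1 — Lumen shuts down (initial).
  Prism: +90 → 90 ≥ 70
Round 2 — Prism shuts down.
  Ember: +20 → 20 < 110
  Orbit: +10 → 10 < 90
No further shutdowns.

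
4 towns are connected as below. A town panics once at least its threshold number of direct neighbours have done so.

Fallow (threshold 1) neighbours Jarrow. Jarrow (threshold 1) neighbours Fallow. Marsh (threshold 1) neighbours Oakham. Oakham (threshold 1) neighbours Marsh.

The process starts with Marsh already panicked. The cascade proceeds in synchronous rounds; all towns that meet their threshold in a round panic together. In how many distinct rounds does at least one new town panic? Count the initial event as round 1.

2

Round 1 — Marsh panics (initial).
Round 2 — checking thresholds:
  Oakham: 1 of 1 neighbours ≥ 1, panics.
Round 3 — no new panics; cascade stops.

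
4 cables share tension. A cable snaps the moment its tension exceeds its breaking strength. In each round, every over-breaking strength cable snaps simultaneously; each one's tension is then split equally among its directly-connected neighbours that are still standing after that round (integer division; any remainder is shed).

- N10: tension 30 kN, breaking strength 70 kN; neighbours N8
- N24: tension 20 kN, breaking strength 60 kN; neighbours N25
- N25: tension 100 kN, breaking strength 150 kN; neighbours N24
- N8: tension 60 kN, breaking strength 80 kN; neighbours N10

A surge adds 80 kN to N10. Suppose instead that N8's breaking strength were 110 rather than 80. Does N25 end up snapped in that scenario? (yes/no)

With N8's breaking strength at 110:
Round 1 — N10 at 110 > 70. N10 snaps.
  N10 sheds 110 kN to N8: 110 each.
    N8: 60+110 = 170 > 110
Round 2 — N8 snaps.
  N8 sheds 170 kN: no online neighbours, lost.
No further breaks.

no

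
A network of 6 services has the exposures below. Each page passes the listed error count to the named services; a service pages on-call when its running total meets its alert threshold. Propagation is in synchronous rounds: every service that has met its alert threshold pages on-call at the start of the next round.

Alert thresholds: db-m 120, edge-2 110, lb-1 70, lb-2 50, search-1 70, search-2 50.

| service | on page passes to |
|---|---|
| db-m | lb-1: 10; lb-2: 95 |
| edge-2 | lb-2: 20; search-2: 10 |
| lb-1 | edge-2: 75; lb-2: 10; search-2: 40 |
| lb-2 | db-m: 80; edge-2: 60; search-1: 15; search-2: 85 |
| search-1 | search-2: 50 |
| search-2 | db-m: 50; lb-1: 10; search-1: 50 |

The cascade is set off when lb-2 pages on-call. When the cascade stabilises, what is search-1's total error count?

Round 1 — lb-2 pages on-call (initial).
  db-m: +80 → 80 < 120
  edge-2: +60 → 60 < 110
  search-1: +15 → 15 < 70
  search-2: +85 → 85 ≥ 50
Round 2 — search-2 pages on-call.
  db-m: +50 → 130 ≥ 120
  lb-1: +10 → 10 < 70
  search-1: +50 → 65 < 70
Round 3 — db-m pages on-call.
  lb-1: +10 → 20 < 70
No further pages.

65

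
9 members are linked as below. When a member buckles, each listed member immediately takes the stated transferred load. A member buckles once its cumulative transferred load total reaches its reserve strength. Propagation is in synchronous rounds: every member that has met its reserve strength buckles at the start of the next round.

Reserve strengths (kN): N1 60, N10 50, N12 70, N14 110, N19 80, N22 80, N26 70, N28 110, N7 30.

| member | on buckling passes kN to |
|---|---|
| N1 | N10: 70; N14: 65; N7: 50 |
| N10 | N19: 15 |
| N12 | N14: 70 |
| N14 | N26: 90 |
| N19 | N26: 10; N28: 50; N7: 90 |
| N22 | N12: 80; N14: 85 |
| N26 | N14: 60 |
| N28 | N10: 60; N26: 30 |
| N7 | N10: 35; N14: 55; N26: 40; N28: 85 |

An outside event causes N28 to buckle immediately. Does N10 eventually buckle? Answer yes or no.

Round 1 — N28 buckles (initial).
  N10: +60 → 60 ≥ 50
  N26: +30 → 30 < 70
Round 2 — N10 buckles.
  N19: +15 → 15 < 80
No further bucklings.

yes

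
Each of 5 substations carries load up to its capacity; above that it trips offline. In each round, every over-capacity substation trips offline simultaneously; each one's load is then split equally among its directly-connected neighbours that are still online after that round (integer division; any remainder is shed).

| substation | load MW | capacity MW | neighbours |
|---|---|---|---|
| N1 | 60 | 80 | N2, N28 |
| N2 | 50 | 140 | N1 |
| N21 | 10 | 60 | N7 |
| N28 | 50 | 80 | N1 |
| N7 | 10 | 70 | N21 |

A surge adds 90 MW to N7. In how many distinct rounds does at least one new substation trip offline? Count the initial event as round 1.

Round 1 — N7 at 100 > 70. N7 trips offline.
  N7 sheds 100 MW to N21: 100 each.
    N21: 10+100 = 110 > 60
Round 2 — N21 trips offline.
  N21 sheds 110 MW: no online neighbours, lost.
No further trips.

2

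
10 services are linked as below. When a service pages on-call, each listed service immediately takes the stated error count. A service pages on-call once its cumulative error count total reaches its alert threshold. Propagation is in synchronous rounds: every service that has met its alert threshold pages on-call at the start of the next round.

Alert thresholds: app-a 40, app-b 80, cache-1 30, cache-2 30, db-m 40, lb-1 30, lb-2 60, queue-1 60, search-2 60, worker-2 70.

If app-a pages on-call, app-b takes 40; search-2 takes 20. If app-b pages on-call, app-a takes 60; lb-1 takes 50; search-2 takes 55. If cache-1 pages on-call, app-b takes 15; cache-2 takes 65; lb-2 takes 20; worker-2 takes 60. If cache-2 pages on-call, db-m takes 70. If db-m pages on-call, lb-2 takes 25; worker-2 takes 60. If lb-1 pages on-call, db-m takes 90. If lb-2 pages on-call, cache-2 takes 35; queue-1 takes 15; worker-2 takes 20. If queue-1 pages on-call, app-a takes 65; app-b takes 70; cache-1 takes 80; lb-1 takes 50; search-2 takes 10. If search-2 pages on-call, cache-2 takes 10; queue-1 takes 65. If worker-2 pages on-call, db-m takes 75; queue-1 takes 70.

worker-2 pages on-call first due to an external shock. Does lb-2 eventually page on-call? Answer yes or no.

no

Round 1 — worker-2 pages on-call (initial).
  db-m: +75 → 75 ≥ 40
  queue-1: +70 → 70 ≥ 60
Round 2 — db-m, queue-1 page on-call.
  app-a: +65 → 65 ≥ 40
  app-b: +70 → 70 < 80
  cache-1: +80 → 80 ≥ 30
  lb-1: +50 → 50 ≥ 30
  lb-2: +25 → 25 < 60
  search-2: +10 → 10 < 60
Round 3 — app-a, cache-1, lb-1 page on-call.
  app-b: +40+15 → 125 ≥ 80
  cache-2: +65 → 65 ≥ 30
  lb-2: +20 → 45 < 60
  search-2: +20 → 30 < 60
Round 4 — app-b, cache-2 page on-call.
  search-2: +55 → 85 ≥ 60
Round 5 — search-2 pages on-call.
No further pages.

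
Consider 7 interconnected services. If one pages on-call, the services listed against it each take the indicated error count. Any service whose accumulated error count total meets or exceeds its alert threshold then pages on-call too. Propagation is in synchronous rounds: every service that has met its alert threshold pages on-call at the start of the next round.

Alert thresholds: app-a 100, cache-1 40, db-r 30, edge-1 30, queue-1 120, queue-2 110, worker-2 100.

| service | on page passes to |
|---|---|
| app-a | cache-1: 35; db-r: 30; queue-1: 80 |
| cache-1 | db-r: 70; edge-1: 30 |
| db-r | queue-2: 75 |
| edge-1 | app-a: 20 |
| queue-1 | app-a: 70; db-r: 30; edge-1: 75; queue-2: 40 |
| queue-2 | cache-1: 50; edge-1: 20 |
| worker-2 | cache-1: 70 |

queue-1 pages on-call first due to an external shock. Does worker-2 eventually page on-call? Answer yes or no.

no

Round 1 — queue-1 pages on-call (initial).
  app-a: +70 → 70 < 100
  db-r: +30 → 30 ≥ 30
  edge-1: +75 → 75 ≥ 30
  queue-2: +40 → 40 < 110
Round 2 — db-r, edge-1 page on-call.
  app-a: +20 → 90 < 100
  queue-2: +75 → 115 ≥ 110
Round 3 — queue-2 pages on-call.
  cache-1: +50 → 50 ≥ 40
Round 4 — cache-1 pages on-call.
No further pages.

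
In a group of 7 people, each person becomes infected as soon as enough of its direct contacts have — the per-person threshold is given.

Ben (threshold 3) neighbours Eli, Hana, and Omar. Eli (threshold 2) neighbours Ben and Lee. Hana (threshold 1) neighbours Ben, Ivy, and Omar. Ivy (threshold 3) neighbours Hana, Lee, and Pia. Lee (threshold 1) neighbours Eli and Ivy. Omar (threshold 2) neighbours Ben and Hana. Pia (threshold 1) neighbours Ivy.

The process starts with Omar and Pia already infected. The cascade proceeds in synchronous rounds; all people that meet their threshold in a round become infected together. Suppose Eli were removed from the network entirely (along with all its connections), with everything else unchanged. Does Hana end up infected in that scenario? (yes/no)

With Eli removed:
Round 1 — Omar, Pia become infected (initial).
Round 2 — checking thresholds:
  Ben: 1 of 2 neighbours < 3, not yet.
  Hana: 1 of 3 neighbours ≥ 1, becomes infected.
  Ivy: 1 of 3 neighbours < 3, not yet.
Round 3 — no new infections; cascade stops.

yes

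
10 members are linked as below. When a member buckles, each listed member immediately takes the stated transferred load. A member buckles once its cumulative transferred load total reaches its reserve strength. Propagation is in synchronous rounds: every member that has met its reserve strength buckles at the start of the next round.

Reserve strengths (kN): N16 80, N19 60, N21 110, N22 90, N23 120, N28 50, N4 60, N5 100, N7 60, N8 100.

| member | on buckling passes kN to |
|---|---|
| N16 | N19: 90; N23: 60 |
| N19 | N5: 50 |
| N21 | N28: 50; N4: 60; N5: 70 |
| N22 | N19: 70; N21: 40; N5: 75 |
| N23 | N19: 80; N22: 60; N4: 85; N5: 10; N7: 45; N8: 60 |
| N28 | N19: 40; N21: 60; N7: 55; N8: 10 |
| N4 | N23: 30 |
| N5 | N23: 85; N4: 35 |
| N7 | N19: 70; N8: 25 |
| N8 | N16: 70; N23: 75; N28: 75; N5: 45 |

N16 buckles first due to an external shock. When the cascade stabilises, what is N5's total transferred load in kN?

Round 1 — N16 buckles (initial).
  N19: +90 → 90 ≥ 60
  N23: +60 → 60 < 120
Round 2 — N19 buckles.
  N5: +50 → 50 < 100
No further bucklings.

50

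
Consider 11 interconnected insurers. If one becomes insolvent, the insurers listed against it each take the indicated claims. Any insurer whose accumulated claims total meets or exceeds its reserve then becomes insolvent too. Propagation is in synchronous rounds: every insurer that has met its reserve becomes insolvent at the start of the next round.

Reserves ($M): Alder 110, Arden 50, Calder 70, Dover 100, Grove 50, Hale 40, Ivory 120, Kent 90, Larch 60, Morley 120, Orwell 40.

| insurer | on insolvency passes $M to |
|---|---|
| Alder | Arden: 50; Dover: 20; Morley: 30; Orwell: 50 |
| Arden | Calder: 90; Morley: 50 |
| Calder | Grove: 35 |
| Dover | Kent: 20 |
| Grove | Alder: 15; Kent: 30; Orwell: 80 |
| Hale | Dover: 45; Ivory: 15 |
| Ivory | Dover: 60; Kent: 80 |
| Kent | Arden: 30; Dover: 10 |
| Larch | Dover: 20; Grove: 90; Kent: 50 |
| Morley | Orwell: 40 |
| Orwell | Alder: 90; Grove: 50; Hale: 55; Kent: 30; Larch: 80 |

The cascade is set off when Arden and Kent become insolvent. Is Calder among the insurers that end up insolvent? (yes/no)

yes

Round 1 — Arden, Kent become insolvent (initial).
  Calder: +90 → 90 ≥ 70
  Dover: +10 → 10 < 100
  Morley: +50 → 50 < 120
Round 2 — Calder becomes insolvent.
  Grove: +35 → 35 < 50
No further insolvencies.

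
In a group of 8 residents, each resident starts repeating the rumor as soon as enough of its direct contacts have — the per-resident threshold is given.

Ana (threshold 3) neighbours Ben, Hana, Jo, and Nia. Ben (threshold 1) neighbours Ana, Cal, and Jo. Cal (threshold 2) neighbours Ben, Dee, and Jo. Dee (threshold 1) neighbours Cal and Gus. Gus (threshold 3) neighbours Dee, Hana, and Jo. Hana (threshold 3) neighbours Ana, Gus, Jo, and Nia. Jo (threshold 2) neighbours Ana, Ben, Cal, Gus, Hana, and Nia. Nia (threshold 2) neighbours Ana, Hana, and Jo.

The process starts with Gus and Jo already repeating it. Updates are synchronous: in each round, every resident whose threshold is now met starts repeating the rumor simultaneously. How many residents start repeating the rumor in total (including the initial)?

Round 1 — Gus, Jo start repeating the rumor (initial).
Round 2 — checking thresholds:
  Ana: 1 of 4 neighbours < 3, not yet.
  Ben: 1 of 3 neighbours ≥ 1, starts repeating the rumor.
  Cal: 1 of 3 neighbours < 2, not yet.
  Dee: 1 of 2 neighbours ≥ 1, starts repeating the rumor.
  Hana: 2 of 4 neighbours < 3, not yet.
  Nia: 1 of 3 neighbours < 2, not yet.
Round 3 — checking thresholds:
  Ana: 2 of 4 neighbours < 3, not yet.
  Cal: 3 of 3 neighbours ≥ 2, starts repeating the rumor.
  Hana: 2 of 4 neighbours < 3, not yet.
  Nia: 1 of 3 neighbours < 2, not yet.
Round 4 — no new spreads; cascade stops.

5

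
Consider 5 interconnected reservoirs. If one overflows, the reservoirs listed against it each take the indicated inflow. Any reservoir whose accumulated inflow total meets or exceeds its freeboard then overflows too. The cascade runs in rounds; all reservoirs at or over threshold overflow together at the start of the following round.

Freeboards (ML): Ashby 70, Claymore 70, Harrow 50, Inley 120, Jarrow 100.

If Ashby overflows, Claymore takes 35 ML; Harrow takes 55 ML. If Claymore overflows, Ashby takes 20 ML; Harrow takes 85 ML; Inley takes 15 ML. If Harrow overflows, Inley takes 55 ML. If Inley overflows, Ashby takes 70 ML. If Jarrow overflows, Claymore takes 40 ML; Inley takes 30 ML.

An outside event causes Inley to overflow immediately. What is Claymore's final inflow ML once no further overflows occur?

35

Round 1 — Inley overflows (initial).
  Ashby: +70 → 70 ≥ 70
Round 2 — Ashby overflows.
  Claymore: +35 → 35 < 70
  Harrow: +55 → 55 ≥ 50
Round 3 — Harrow overflows.
No further overflows.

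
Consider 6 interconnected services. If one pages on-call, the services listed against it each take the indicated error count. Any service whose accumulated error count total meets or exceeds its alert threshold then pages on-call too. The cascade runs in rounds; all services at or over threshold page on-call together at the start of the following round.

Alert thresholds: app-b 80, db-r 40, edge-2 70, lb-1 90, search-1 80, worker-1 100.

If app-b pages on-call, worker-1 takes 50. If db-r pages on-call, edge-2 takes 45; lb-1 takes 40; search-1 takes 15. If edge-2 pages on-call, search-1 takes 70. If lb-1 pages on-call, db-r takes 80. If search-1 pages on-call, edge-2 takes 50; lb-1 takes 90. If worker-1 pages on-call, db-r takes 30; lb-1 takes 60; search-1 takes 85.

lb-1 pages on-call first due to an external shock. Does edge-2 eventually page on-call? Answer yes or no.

Round 1 — lb-1 pages on-call (initial).
  db-r: +80 → 80 ≥ 40
Round 2 — db-r pages on-call.
  edge-2: +45 → 45 < 70
  search-1: +15 → 15 < 80
No further pages.

no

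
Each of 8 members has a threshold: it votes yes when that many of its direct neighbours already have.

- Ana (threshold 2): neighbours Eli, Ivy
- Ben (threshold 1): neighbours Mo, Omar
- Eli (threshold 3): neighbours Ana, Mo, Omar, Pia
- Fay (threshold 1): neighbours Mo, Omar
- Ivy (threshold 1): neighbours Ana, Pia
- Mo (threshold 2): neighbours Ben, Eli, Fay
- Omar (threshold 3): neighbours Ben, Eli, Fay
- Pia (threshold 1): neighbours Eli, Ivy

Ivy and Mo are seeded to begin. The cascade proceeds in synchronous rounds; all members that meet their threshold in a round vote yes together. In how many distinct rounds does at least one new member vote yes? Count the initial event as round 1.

Round 1 — Ivy, Mo vote yes (initial).
Round 2 — checking thresholds:
  Ana: 1 of 2 neighbours < 2, below threshold.
  Ben: 1 of 2 neighbours ≥ 1, votes yes.
  Eli: 1 of 4 neighbours < 3, below threshold.
  Fay: 1 of 2 neighbours ≥ 1, votes yes.
  Pia: 1 of 2 neighbours ≥ 1, votes yes.
Round 3 — no new yes votes; cascade stops.

2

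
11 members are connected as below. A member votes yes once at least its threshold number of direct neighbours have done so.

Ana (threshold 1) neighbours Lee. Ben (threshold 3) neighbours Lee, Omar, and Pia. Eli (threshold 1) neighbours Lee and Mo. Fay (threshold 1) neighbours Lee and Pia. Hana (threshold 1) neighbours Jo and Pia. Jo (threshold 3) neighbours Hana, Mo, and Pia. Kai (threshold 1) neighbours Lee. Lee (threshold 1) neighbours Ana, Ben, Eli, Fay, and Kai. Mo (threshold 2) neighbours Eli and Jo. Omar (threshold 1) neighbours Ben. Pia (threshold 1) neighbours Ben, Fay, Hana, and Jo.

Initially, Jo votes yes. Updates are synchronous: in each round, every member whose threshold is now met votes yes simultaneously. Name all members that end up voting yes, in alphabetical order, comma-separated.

Round 1 — Jo votes yes (initial).
Round 2 — checking thresholds:
  Hana: 1 of 2 neighbours ≥ 1, votes yes.
  Mo: 1 of 2 neighbours < 2, below threshold.
  Pia: 1 of 4 neighbours ≥ 1, votes yes.
Round 3 — checking thresholds:
  Ben: 1 of 3 neighbours < 3, below threshold.
  Fay: 1 of 2 neighbours ≥ 1, votes yes.
  Mo: 1 of 2 neighbours < 2, below threshold.
Round 4 — checking thresholds:
  Ben: 1 of 3 neighbours < 3, below threshold.
  Lee: 1 of 5 neighbours ≥ 1, votes yes.
  Mo: 1 of 2 neighbours < 2, below threshold.
Round 5 — checking thresholds:
  Ana: 1 of 1 neighbours ≥ 1, votes yes.
  Ben: 2 of 3 neighbours < 3, below threshold.
  Eli: 1 of 2 neighbours ≥ 1, votes yes.
  Kai: 1 of 1 neighbours ≥ 1, votes yes.
  Mo: 1 of 2 neighbours < 2, below threshold.
Round 6 — checking thresholds:
  Ben: 2 of 3 neighbours < 3, below threshold.
  Mo: 2 of 2 neighbours ≥ 2, votes yes.
Round 7 — no new yes votes; cascade stops.

Ana, Eli, Fay, Hana, Jo, Kai, Lee, Mo, Pia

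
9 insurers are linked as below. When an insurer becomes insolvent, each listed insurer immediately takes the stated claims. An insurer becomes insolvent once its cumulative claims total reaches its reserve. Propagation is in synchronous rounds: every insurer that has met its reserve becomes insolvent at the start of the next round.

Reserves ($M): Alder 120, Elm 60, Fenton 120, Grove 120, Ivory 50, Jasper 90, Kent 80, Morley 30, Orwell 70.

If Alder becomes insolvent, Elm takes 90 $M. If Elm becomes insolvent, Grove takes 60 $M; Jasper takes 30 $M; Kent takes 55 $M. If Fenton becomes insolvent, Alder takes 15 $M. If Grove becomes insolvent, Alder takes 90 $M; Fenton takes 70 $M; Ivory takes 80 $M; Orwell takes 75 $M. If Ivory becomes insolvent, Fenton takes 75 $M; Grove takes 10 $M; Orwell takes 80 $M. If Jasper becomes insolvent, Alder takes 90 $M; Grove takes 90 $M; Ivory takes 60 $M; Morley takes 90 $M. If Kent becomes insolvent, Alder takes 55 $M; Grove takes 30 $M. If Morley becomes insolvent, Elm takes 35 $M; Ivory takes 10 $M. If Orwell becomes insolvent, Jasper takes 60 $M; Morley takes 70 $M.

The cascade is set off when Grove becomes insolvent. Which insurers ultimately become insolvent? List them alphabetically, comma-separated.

Fenton, Grove, Ivory, Morley, Orwell

Round 1 — Grove becomes insolvent (initial).
  Alder: +90 → 90 < 120
  Fenton: +70 → 70 < 120
  Ivory: +80 → 80 ≥ 50
  Orwell: +75 → 75 ≥ 70
Round 2 — Ivory, Orwell become insolvent.
  Fenton: +75 → 145 ≥ 120
  Jasper: +60 → 60 < 90
  Morley: +70 → 70 ≥ 30
Round 3 — Fenton, Morley become insolvent.
  Alder: +15 → 105 < 120
  Elm: +35 → 35 < 60
No further insolvencies.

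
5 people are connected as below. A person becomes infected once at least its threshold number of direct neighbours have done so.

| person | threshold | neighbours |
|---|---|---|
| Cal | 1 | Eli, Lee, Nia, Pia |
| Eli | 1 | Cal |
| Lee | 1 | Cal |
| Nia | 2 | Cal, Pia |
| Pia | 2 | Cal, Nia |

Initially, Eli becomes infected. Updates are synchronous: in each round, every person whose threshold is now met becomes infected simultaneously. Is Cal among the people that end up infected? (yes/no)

yes

Round 1 — Eli becomes infected (initial).
Round 2 — checking thresholds:
  Cal: 1 of 4 neighbours ≥ 1, becomes infected.
Round 3 — checking thresholds:
  Lee: 1 of 1 neighbours ≥ 1, becomes infected.
  Nia: 1 of 2 neighbours < 2, holds.
  Pia: 1 of 2 neighbours < 2, holds.
Round 4 — no new infections; cascade stops.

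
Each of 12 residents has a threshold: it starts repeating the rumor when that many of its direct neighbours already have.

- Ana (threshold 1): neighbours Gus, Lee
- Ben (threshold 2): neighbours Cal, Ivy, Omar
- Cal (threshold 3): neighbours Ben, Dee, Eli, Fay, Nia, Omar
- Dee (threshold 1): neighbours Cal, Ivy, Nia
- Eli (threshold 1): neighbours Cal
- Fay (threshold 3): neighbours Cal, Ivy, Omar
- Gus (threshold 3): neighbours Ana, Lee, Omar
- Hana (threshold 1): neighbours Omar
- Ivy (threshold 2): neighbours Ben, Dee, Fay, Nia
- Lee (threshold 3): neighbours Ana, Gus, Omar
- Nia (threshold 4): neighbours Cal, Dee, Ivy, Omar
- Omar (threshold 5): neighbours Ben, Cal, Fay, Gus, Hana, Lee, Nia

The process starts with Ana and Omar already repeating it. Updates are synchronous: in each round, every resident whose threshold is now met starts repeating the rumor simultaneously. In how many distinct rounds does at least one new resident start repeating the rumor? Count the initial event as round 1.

2

Round 1 — Ana, Omar start repeating the rumor (initial).
Round 2 — checking thresholds:
  Ben: 1 of 3 neighbours < 2, not yet.
  Cal: 1 of 6 neighbours < 3, not yet.
  Fay: 1 of 3 neighbours < 3, not yet.
  Gus: 2 of 3 neighbours < 3, not yet.
  Hana: 1 of 1 neighbours ≥ 1, starts repeating the rumor.
  Lee: 2 of 3 neighbours < 3, not yet.
  Nia: 1 of 4 neighbours < 4, not yet.
Round 3 — no new spreads; cascade stops.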